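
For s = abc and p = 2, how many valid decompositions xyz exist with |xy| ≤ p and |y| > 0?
3

For s = 'abc' with pumping length p = 2:

Constraints: |xy| ≤ 2, |y| > 0

Valid decompositions (|xy| ≤ p, |y| ≥ 1):
  • x='', y='a', z='bc'
  • x='a', y='b', z='c'
  • x='', y='ab', z='c'

Total count: 3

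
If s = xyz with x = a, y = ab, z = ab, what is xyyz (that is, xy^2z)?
aababab

Given x = 'a', y = 'ab', z = 'ab' and i = 2:

xy^2z = x + y·y·...·y (2 times) + z
       = 'a' + 'ab'^2 + 'ab'
       = 'a' + 'abab' + 'ab'
       = 'aababab'

The pumped string is 'aababab' with length 7.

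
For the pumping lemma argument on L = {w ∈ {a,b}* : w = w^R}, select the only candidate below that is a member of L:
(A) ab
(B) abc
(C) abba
(C) abba

The pumping lemma is applied to a string s that lies in L, so first check membership of each option:
- (A) ab reversed is ba ≠ ab, so it is not a palindrome and is not in L ✗
- (B) abc reversed is cba ≠ abc, so it is not a palindrome and is not in L ✗
- (C) abba reversed is abba, the same string, so it is a palindrome and is in L ✓

Only (C) abba is in L, so it is the only candidate that could play the role of s.
(In a complete proof one picks s in terms of the pumping length p so that |s| ≥ p is guaranteed; a fixed string like abba illustrates the shape of such an s.)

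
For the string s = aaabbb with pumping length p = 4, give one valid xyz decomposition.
x = '', y = 'aa', z = 'abbb'

For s = aaabbb and p = 4, one valid decomposition is:
- x = '' (length 0)
- y = 'aa' (length 2)
- z = 'abbb' (length 4)

Verification:
- xyz = '' + 'aa' + 'abbb' = aaabbb ✓
- |xy| = 2 ≤ 4 ✓
- |y| = 2 > 0 ✓

All pumping lemma constraints are satisfied.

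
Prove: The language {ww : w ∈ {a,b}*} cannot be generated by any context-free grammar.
Assume for contradiction that L is context-free, and let p ≥ 1 be the pumping length given by the pumping lemma for CFLs.
Choose s = a^p b^p a^p b^p. Then s ∈ L (take w = a^p b^p) and |s| = 4p ≥ p.
By the CFL pumping lemma, s = uvxyz for some u, v, x, y, z with |vxy| ≤ p, |vy| ≥ 1, and uv^i xy^i z ∈ L for every i ≥ 0.

Write s as four blocks A₁ B₁ A₂ B₂ with A₁ = A₂ = a^p and B₁ = B₂ = b^p. Since |vxy| ≤ p, the window vxy lies inside at most two adjacent blocks. Take i = 0 and let t = uxz, so |t| = 4p − |vy| with 1 ≤ |vy| ≤ p. If |t| is odd, t ∉ L immediately, so assume |vy| is even (hence |vy| ≥ 2) and |t|/2 = 2p − |vy|/2, which satisfies p ≤ |t|/2 ≤ 2p − 1.

Case 1 (vxy inside A₁B₁): t = a^(p−j) b^(p−l) a^p b^p with j + l = |vy|. The second half of t has length < 2p, so it is a suffix of the trailing a^p b^p and ends in b; the first half is a^(p−j) b^(p−l) a^((j+l)/2), which ends in a because (j+l)/2 ≥ 1. The halves differ, so t ∉ L.

Case 2 (vxy inside B₁A₂, straddling the middle): t = a^p b^(p−j) a^(p−l) b^p with j + l = |vy|. If t = ww, then w is a prefix of t of length ≥ p, so w begins with a^p; and w is a suffix of t of length ≥ p, so w ends with b^p. That forces |w| ≥ 2p, contradicting |w| = |t|/2 ≤ 2p − 1. So t ∉ L.

Case 3 (vxy inside A₂B₂): t = a^p b^p a^(p−j) b^(p−l) with j + l = |vy|. The first half of t is a prefix of a^p b^p, so it begins with a; the second half is b^((j+l)/2) a^(p−j) b^(p−l), which begins with b. The halves differ, so t ∉ L.

In every case uv⁰xy⁰z = uxz ∉ L.

This contradicts the CFL pumping lemma, which requires uv^i xy^i z ∈ L for all i ≥ 0.
Hence L = {ww : w ∈ {a,b}*} is not context-free. ∎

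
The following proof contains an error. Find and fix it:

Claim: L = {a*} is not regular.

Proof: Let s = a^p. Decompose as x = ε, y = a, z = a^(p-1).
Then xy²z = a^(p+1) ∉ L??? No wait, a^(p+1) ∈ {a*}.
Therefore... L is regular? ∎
Error: The proof attempts to show a*  is not regular, but a* IS regular!

Correction: a* is a regular language (recognized by a simple DFA with one accepting state and self-loop on 'a'). The pumping lemma can only prove non-regularity, not regularity. For regular languages, pumping always works.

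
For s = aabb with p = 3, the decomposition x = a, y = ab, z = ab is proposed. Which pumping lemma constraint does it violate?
Violated: xyz = s

The decomposition x = a, y = ab, z = ab for s = aabb with p = 3
violates the constraint: xyz = s

xyz = 'a' + 'ab' + 'ab' = 'aabab' ≠ 'aabb' = s. The decomposition doesn't reconstruct s.

Pumping lemma constraints:
1. xyz = s (decomposition is valid)
2. |xy| ≤ p
3. |y| > 0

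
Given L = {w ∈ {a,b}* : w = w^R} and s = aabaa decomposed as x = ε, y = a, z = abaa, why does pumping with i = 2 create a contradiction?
xy²z = aaabaa ∉ L

Pumping with i = 2 replaces y = a by y² = aa:
- Original: s = xyz = aabaa; aabaa reversed is aabaa, the same string, so it is a palindrome and is in L
- Pumped: xy²z = ε · aa · abaa = aaabaa
- aaabaa reversed is aabaaa ≠ aaabaa, so it is not a palindrome and is not in L

The pumping lemma would require xy²z ∈ L, so this decomposition yields a contradiction.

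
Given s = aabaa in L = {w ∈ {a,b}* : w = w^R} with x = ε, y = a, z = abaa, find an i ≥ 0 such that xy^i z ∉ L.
i = 0

xy⁰z = ε · ε · abaa = abaa; abaa reversed is aaba ≠ abaa, so it is not a palindrome and is not in L.
(Other choices also work, e.g. i = 2, 3; only i = 1 is guaranteed to stay in L since xy¹z = s.)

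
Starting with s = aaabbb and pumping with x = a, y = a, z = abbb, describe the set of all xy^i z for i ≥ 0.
{xy^i z : i ≥ 0} = {a^(2+i) b^3 : i ≥ 0} = {aabbb, aaabbb, aaaabbb, ...}

With x = a, y = a, z = abbb: Starting with aaabbb and pumping the second 'a', we get strings with 2+i a's followed by 3 b's for i = 0, 1, 2, ...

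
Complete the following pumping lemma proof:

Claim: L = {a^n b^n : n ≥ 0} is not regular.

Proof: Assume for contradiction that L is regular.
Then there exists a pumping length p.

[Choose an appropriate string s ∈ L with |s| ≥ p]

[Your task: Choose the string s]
s = a^p b^p

This string is in L (has equal a's and b's) and has length 2p ≥ p.
Any decomposition xyz with |xy| ≤ p means y consists only of a's,
so pumping will unbalance the counts.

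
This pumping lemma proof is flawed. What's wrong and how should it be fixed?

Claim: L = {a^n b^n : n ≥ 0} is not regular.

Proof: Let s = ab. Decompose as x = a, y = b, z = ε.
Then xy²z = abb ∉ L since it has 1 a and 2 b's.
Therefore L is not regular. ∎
Error: The string s = ab might be shorter than the pumping length p.

Correction: Choose s = a^p b^p to ensure |s| ≥ p. Also, the decomposition is wrong: with |xy| ≤ p, y cannot include b's when s starts with p a's.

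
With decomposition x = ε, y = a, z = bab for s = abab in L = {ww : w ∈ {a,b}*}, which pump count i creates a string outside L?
i = 2

xy²z = ε · aa · bab = aabab; aabab has odd length 5, so it cannot be written as ww and is not in L.
(Other choices also work, e.g. i = 0, 3; only i = 1 is guaranteed to stay in L since xy¹z = s.)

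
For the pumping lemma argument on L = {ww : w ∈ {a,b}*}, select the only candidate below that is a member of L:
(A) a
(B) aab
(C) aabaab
(C) aabaab

The pumping lemma is applied to a string s that lies in L, so first check membership of each option:
- (A) a has odd length 1, so it cannot be written as ww and is not in L ✗
- (B) aab has odd length 3, so it cannot be written as ww and is not in L ✗
- (C) aabaab splits into halves aab · aab, which are equal, so it is in L (w = aab) ✓

Only (C) aabaab is in L, so it is the only candidate that could play the role of s.
(In a complete proof one picks s in terms of the pumping length p so that |s| ≥ p is guaranteed; a fixed string like aabaab illustrates the shape of such an s.)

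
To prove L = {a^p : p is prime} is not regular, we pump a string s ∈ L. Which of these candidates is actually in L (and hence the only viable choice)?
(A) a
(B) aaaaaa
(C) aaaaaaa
(C) aaaaaaa

The pumping lemma is applied to a string s that lies in L, so first check membership of each option:
- (A) a has length 1, which is not prime, so it is not in L ✗
- (B) aaaaaa has length 6 = 2 × 3, which is not prime, so it is not in L ✗
- (C) aaaaaaa has length 7, which is prime, so it is in L ✓

Only (C) aaaaaaa is in L, so it is the only candidate that could play the role of s.
(In a complete proof one picks s in terms of the pumping length p so that |s| ≥ p is guaranteed; a fixed string like aaaaaaa illustrates the shape of such an s.)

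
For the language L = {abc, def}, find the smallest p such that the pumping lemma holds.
p = 4

For a finite language L, the pumping lemma holds vacuously if p > max|s| for s ∈ L.

The longest string in L = {abc, def} has length 3.
If p = 4, then no string s ∈ L has |s| ≥ p, so the condition is vacuously true.

The minimum pumping length is p = 4.

Why no smaller p works: for any p ≤ 3, the longest string s ∈ L has |s| = 3 ≥ p, so it would
have to be pumpable; but pumping up (i = 2, 3, ...) produces ever longer strings, which cannot all lie in the
finite language L. So the pumping property fails for every p ≤ 3.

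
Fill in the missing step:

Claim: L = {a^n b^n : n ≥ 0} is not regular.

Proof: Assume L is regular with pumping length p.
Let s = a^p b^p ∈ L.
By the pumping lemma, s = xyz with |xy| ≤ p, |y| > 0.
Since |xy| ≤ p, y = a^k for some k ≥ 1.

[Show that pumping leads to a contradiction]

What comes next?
Consider xy²z = a^(p+k) b^p.

Since k ≥ 1, we have p + k > p.
So xy²z has more a's than b's: (p+k) a's vs p b's.
This means xy²z ∉ L because a^n b^n requires equal counts.

This contradicts the pumping lemma which states xy²z ∈ L.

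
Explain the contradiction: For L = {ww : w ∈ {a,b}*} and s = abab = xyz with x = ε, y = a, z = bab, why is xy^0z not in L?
xy⁰z = bab ∉ L

Pumping with i = 0 replaces y = a by y⁰ = ε:
- Original: s = xyz = abab; abab splits into halves ab · ab, which are equal, so it is in L (w = ab)
- Pumped: xy⁰z = ε · ε · bab = bab
- bab has odd length 3, so it cannot be written as ww and is not in L

The pumping lemma would require xy⁰z ∈ L, so this decomposition yields a contradiction.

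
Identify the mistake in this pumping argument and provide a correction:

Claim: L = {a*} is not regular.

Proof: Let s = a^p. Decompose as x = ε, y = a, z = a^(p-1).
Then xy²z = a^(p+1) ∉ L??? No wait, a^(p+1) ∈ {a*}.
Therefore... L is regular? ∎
Error: The proof attempts to show a*  is not regular, but a* IS regular!

Correction: a* is a regular language (recognized by a simple DFA with one accepting state and self-loop on 'a'). The pumping lemma can only prove non-regularity, not regularity. For regular languages, pumping always works.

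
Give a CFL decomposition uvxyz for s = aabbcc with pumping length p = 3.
u='aa', v='b', x='b', y='c', z='c'

For s = aabbcc with pumping length p = 3:

One valid decomposition:
- u = 'aa'
- v = 'b'
- x = 'b'
- y = 'c'
- z = 'c'

Verification:
- uvxyz = 'aa' + 'b' + 'b' + 'c' + 'c' = aabbcc ✓
- |vxy| = |'bbc'| = 3 ≤ 3 ✓
- |vy| = |'bc'| = 2 > 0 ✓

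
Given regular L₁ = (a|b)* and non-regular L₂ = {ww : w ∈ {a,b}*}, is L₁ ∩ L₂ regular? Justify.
No — L₁ ∩ L₂ is not regular.

(a|b)* is all strings over {a,b}, so L₁ ∩ L₂ = {ww : w ∈ {a,b}*} = L₂ itself, which is not regular (pump s = a^p b a^p b).

Note that the bare facts "L₁ regular, L₂ non-regular" do not settle the question by themselves: the closure of regular languages under ∪, ∩, complement and difference applies only when BOTH operands are regular. With a non-regular operand the result can come out regular or non-regular depending on the specific languages, so one has to work out L₁ ∩ L₂ for this particular pair, as above.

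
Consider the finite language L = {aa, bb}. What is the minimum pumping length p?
p = 3

For a finite language L, the pumping lemma holds vacuously if p > max|s| for s ∈ L.

The longest string in L = {aa, bb} has length 2.
If p = 3, then no string s ∈ L has |s| ≥ p, so the condition is vacuously true.

The minimum pumping length is p = 3.

Why no smaller p works: for any p ≤ 2, the longest string s ∈ L has |s| = 2 ≥ p, so it would
have to be pumpable; but pumping up (i = 2, 3, ...) produces ever longer strings, which cannot all lie in the
finite language L. So the pumping property fails for every p ≤ 2.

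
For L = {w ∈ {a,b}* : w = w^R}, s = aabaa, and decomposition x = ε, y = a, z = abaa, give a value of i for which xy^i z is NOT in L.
i = 2

xy²z = ε · aa · abaa = aaabaa; aaabaa reversed is aabaaa ≠ aaabaa, so it is not a palindrome and is not in L.
(Other choices also work, e.g. i = 0, 3; only i = 1 is guaranteed to stay in L since xy¹z = s.)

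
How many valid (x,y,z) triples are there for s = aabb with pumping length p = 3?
6

For s = 'aabb' with pumping length p = 3:

Constraints: |xy| ≤ 3, |y| > 0

Valid decompositions (|xy| ≤ p, |y| ≥ 1):
  • x='', y='a', z='abb'
  • x='a', y='a', z='bb'
  • x='', y='aa', z='bb'
  • x='aa', y='b', z='b'
  • x='a', y='ab', z='b'
  • x='', y='aab', z='b'

Total count: 6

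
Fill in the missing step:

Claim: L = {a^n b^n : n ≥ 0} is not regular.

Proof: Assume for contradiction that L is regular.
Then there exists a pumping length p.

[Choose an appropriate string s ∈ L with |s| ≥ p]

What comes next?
s = a^p b^p

This string is in L (has equal a's and b's) and has length 2p ≥ p.
Any decomposition xyz with |xy| ≤ p means y consists only of a's,
so pumping will unbalance the counts.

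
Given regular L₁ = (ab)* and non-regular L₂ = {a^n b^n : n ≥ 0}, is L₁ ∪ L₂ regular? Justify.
No — L₁ ∪ L₂ is not regular.

Let U = (ab)* ∪ {a^n b^n}. If U were regular, then U ∩ aa*bb* would be regular (closure under intersection with a regular language). But (ab)* ∩ aa*bb* = {ab} and {a^n b^n} ∩ aa*bb* = {a^n b^n : n ≥ 1}, so U ∩ aa*bb* = {a^n b^n : n ≥ 1}, which is not regular. Hence U is not regular.

Note that the bare facts "L₁ regular, L₂ non-regular" do not settle the question by themselves: the closure of regular languages under ∪, ∩, complement and difference applies only when BOTH operands are regular. With a non-regular operand the result can come out regular or non-regular depending on the specific languages, so one has to work out L₁ ∪ L₂ for this particular pair, as above.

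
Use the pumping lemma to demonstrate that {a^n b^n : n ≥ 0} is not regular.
Assume for contradiction that L is regular, and let p ≥ 1 be the pumping length given by the pumping lemma.
Choose s = a^p b^p. Then s ∈ L and |s| = 2p ≥ p.
By the pumping lemma, s = xyz for some x, y, z with |xy| ≤ p, |y| ≥ 1, and xy^i z ∈ L for every i ≥ 0.
Since |xy| ≤ p and the first p symbols of s are all a's, we must have y = a^k for some k with 1 ≤ k ≤ p.

Take i = 2: xy²z = a^(p + k) b^p.
This string has p + k a's but p b's, and p + k > p because k ≥ 1. So xy²z ∉ L.

This contradicts the pumping lemma, which requires xy^i z ∈ L for all i ≥ 0.
Hence L = {a^n b^n : n ≥ 0} is not regular. ∎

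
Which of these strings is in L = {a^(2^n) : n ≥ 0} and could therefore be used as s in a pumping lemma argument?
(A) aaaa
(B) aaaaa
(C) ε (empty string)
(A) aaaa

The pumping lemma is applied to a string s that lies in L, so first check membership of each option:
- (A) aaaa has length 4 = 2^2, so it is in L ✓
- (B) aaaaa has length 5, strictly between 2^2 = 4 and 2^3 = 8, so it is not in L ✗
- (C) ε has length 0, which is not a power of 2, so it is not in L ✗

Only (A) aaaa is in L, so it is the only candidate that could play the role of s.
(In a complete proof one picks s in terms of the pumping length p so that |s| ≥ p is guaranteed; a fixed string like aaaa illustrates the shape of such an s.)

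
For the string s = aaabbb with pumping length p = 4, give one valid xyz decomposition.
x = '', y = 'a', z = 'aabbb'

For s = aaabbb and p = 4, one valid decomposition is:
- x = '' (length 0)
- y = 'a' (length 1)
- z = 'aabbb' (length 5)

Verification:
- xyz = '' + 'a' + 'aabbb' = aaabbb ✓
- |xy| = 1 ≤ 4 ✓
- |y| = 1 > 0 ✓

All pumping lemma constraints are satisfied.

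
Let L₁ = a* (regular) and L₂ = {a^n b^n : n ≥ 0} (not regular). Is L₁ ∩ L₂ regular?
Yes — L₁ ∩ L₂ is regular.

A string of a* contains no b's, and the only string of {a^n b^n} with no b's is ε (n = 0). So L₁ ∩ L₂ = {ε}, a finite language, which is regular.

Note that the bare facts "L₁ regular, L₂ non-regular" do not settle the question by themselves: the closure of regular languages under ∪, ∩, complement and difference applies only when BOTH operands are regular. With a non-regular operand the result can come out regular or non-regular depending on the specific languages, so one has to work out L₁ ∩ L₂ for this particular pair, as above.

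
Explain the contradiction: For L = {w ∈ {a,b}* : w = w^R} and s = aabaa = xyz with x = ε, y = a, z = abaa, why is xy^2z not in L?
xy²z = aaabaa ∉ L

Pumping with i = 2 replaces y = a by y² = aa:
- Original: s = xyz = aabaa; aabaa reversed is aabaa, the same string, so it is a palindrome and is in L
- Pumped: xy²z = ε · aa · abaa = aaabaa
- aaabaa reversed is aabaaa ≠ aaabaa, so it is not a palindrome and is not in L

The pumping lemma would require xy²z ∈ L, so this decomposition yields a contradiction.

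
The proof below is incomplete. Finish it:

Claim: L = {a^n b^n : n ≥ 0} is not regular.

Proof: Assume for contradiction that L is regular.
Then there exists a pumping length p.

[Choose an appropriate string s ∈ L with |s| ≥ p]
s = a^p b^p

This string is in L (has equal a's and b's) and has length 2p ≥ p.
Any decomposition xyz with |xy| ≤ p means y consists only of a's,
so pumping will unbalance the counts.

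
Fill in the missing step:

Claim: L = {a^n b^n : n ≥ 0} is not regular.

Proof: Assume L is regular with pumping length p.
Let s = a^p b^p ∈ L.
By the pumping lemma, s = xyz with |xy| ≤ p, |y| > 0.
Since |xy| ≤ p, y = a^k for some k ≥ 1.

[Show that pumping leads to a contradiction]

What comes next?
Consider xy²z = a^(p+k) b^p.

Since k ≥ 1, we have p + k > p.
So xy²z has more a's than b's: (p+k) a's vs p b's.
This means xy²z ∉ L because a^n b^n requires equal counts.

This contradicts the pumping lemma which states xy²z ∈ L.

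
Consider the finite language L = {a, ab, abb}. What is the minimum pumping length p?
p = 4

For a finite language L, the pumping lemma holds vacuously if p > max|s| for s ∈ L.

The longest string in L = {a, ab, abb} has length 3.
If p = 4, then no string s ∈ L has |s| ≥ p, so the condition is vacuously true.

The minimum pumping length is p = 4.

Why no smaller p works: for any p ≤ 3, the longest string s ∈ L has |s| = 3 ≥ p, so it would
have to be pumpable; but pumping up (i = 2, 3, ...) produces ever longer strings, which cannot all lie in the
finite language L. So the pumping property fails for every p ≤ 3.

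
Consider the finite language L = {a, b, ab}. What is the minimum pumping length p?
p = 3

For a finite language L, the pumping lemma holds vacuously if p > max|s| for s ∈ L.

The longest string in L = {a, b, ab} has length 2.
If p = 3, then no string s ∈ L has |s| ≥ p, so the condition is vacuously true.

The minimum pumping length is p = 3.

Why no smaller p works: for any p ≤ 2, the longest string s ∈ L has |s| = 2 ≥ p, so it would
have to be pumpable; but pumping up (i = 2, 3, ...) produces ever longer strings, which cannot all lie in the
finite language L. So the pumping property fails for every p ≤ 2.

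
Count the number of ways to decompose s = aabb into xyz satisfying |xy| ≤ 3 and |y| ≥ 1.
6

For s = 'aabb' with pumping length p = 3:

Constraints: |xy| ≤ 3, |y| > 0

Valid decompositions (|xy| ≤ p, |y| ≥ 1):
  • x='', y='a', z='abb'
  • x='a', y='a', z='bb'
  • x='', y='aa', z='bb'
  • x='aa', y='b', z='b'
  • x='a', y='ab', z='b'
  • x='', y='aab', z='b'

Total count: 6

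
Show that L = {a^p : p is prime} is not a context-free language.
Assume for contradiction that L is context-free, and let p ≥ 1 be the pumping length given by the pumping lemma for CFLs.
Choose a prime q with q ≥ p and let s = a^q. Then s ∈ L and |s| = q ≥ p.
By the CFL pumping lemma, s = uvxyz for some u, v, x, y, z with |vxy| ≤ p, |vy| ≥ 1, and uv^i xy^i z ∈ L for every i ≥ 0.
All symbols are a's, so only lengths matter: let k = |vy|, with 1 ≤ k ≤ p. Then |uv^i xy^i z| = q + (i − 1)k.

Take i = q + 1: the length is q + qk = q(k + 1).
Both factors satisfy q ≥ 2 and k + 1 ≥ 2, so q(k + 1) is composite and uv^(q+1) xy^(q+1) z ∉ L.

This contradicts the CFL pumping lemma, which requires uv^i xy^i z ∈ L for all i ≥ 0.
Hence L = {a^p : p is prime} is not context-free. ∎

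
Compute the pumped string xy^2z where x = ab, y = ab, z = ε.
ababab

Given x = 'ab', y = 'ab', z = '' and i = 2:

xy^2z = x + y·y·...·y (2 times) + z
       = 'ab' + 'ab'^2 + ''
       = 'ab' + 'abab' + ''
       = 'ababab'

The pumped string is 'ababab' with length 6.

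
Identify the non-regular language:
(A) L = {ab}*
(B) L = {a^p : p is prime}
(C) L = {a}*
(B) {a^p : p is prime}

(B) L = {a^p : p is prime} is NOT regular.

The pumping lemma can be used to prove this:
After pumping, the length becomes composite

The other languages are regular because they can be recognized by finite automata.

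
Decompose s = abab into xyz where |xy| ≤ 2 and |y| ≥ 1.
x = '', y = 'ab', z = 'ab'

For s = abab and p = 2, one valid decomposition is:
- x = '' (length 0)
- y = 'ab' (length 2)
- z = 'ab' (length 2)

Verification:
- xyz = '' + 'ab' + 'ab' = abab ✓
- |xy| = 2 ≤ 2 ✓
- |y| = 2 > 0 ✓

All pumping lemma constraints are satisfied.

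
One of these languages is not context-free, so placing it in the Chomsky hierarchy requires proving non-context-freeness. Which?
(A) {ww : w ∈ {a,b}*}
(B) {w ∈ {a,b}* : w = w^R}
(A) {ww : w ∈ {a,b}*}

(A) {ww : w ∈ {a,b}*} requires the CFL pumping lemma.

- {w ∈ {a,b}* : w = w^R} is context-free (but not regular)
  • Can be shown non-regular with the regular pumping lemma
  • After pumping, the string is no longer symmetric

- {ww : w ∈ {a,b}*} is NOT context-free
  • Requires the CFL pumping lemma to prove
  • Cannot verify equality of two arbitrary substrings

The CFL pumping lemma is "stronger" in that it can prove non-membership
in the larger class of context-free languages.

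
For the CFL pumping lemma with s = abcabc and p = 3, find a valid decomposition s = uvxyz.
u='ab', v='c', x='a', y='b', z='c'

For s = abcabc with pumping length p = 3:

One valid decomposition:
- u = 'ab'
- v = 'c'
- x = 'a'
- y = 'b'
- z = 'c'

Verification:
- uvxyz = 'ab' + 'c' + 'a' + 'b' + 'c' = abcabc ✓
- |vxy| = |'cab'| = 3 ≤ 3 ✓
- |vy| = |'cb'| = 2 > 0 ✓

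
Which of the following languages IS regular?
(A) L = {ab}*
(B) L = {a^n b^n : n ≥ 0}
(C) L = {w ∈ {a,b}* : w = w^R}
(A) {ab}*

(A) L = {ab}* is regular.

This can be recognized by a finite automaton (DFA/NFA).
Regular expressions like {ab}* define regular languages.

The other choices are not regular:
- {a^n b^n : n ≥ 0}: After pumping, the number of a's and b's become unequal
- {w ∈ {a,b}* : w = w^R}: After pumping, the string is no longer symmetric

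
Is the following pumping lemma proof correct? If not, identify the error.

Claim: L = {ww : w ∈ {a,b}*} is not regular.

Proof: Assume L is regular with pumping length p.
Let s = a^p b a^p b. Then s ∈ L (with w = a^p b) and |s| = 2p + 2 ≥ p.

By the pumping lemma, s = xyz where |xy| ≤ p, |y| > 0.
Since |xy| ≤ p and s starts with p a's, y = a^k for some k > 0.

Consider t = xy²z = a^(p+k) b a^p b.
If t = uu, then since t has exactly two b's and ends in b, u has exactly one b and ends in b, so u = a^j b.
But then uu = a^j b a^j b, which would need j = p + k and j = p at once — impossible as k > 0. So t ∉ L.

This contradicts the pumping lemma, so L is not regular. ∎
The proof is correct.

This proof is valid because:
1. s = a^p b a^p b is in L and is chosen in terms of p, so |s| ≥ p holds for every p
2. The decomposition analysis is correct: |xy| ≤ p forces y to lie inside the leading a's
3. The contradiction is valid: the argument shows a^(p+k) b a^p b cannot be split into two equal halves
4. The conclusion follows logically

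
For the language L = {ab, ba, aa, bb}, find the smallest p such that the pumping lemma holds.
p = 3

For a finite language L, the pumping lemma holds vacuously if p > max|s| for s ∈ L.

The longest string in L = {ab, ba, aa, bb} has length 2.
If p = 3, then no string s ∈ L has |s| ≥ p, so the condition is vacuously true.

The minimum pumping length is p = 3.

Why no smaller p works: for any p ≤ 2, the longest string s ∈ L has |s| = 2 ≥ p, so it would
have to be pumpable; but pumping up (i = 2, 3, ...) produces ever longer strings, which cannot all lie in the
finite language L. So the pumping property fails for every p ≤ 2.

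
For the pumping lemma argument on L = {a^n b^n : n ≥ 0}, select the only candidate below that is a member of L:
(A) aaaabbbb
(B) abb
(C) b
(A) aaaabbbb

The pumping lemma is applied to a string s that lies in L, so first check membership of each option:
- (A) aaaabbbb = a^4 b^4 has equal counts (4 = 4), so it is in L ✓
- (B) abb has 1 a's and 2 b's; 1 ≠ 2, so it is not in L ✗
- (C) b has 0 a's and 1 b's; 0 ≠ 1, so it is not in L ✗

Only (A) aaaabbbb is in L, so it is the only candidate that could play the role of s.
(In a complete proof one picks s in terms of the pumping length p so that |s| ≥ p is guaranteed; a fixed string like aaaabbbb illustrates the shape of such an s.)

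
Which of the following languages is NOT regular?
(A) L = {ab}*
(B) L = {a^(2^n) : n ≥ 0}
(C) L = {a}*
(B) {a^(2^n) : n ≥ 0}

(B) L = {a^(2^n) : n ≥ 0} is NOT regular.

The pumping lemma can be used to prove this:
After pumping, length is no longer a power of 2

The other languages are regular because they can be recognized by finite automata.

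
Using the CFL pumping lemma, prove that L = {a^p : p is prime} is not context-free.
Assume for contradiction that L is context-free, and let p ≥ 1 be the pumping length given by the pumping lemma for CFLs.
Choose a prime q with q ≥ p and let s = a^q. Then s ∈ L and |s| = q ≥ p.
By the CFL pumping lemma, s = uvxyz for some u, v, x, y, z with |vxy| ≤ p, |vy| ≥ 1, and uv^i xy^i z ∈ L for every i ≥ 0.
All symbols are a's, so only lengths matter: let k = |vy|, with 1 ≤ k ≤ p. Then |uv^i xy^i z| = q + (i − 1)k.

Take i = q + 1: the length is q + qk = q(k + 1).
Both factors satisfy q ≥ 2 and k + 1 ≥ 2, so q(k + 1) is composite and uv^(q+1) xy^(q+1) z ∉ L.

This contradicts the CFL pumping lemma, which requires uv^i xy^i z ∈ L for all i ≥ 0.
Hence L = {a^p : p is prime} is not context-free. ∎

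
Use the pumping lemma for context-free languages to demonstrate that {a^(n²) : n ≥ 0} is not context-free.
Assume for contradiction that L is context-free, and let p ≥ 1 be the pumping length given by the pumping lemma for CFLs.
Choose s = a^(p²). Then s ∈ L and |s| = p² ≥ p.
By the CFL pumping lemma, s = uvxyz for some u, v, x, y, z with |vxy| ≤ p, |vy| ≥ 1, and uv^i xy^i z ∈ L for every i ≥ 0.
All symbols are a's, so only lengths matter: let k = |vy|, with 1 ≤ k ≤ |vxy| ≤ p.

Take i = 2: |uv²xy²z| = p² + k, and p² < p² + k ≤ p² + p < (p + 1)².
So the length lies strictly between consecutive squares and is not a perfect square; uv²xy²z ∉ L.

This contradicts the CFL pumping lemma, which requires uv^i xy^i z ∈ L for all i ≥ 0.
Hence L = {a^(n²) : n ≥ 0} is not context-free. ∎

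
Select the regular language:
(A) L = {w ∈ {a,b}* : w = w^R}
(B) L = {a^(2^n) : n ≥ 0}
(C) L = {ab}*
(C) {ab}*

(C) L = {ab}* is regular.

This can be recognized by a finite automaton (DFA/NFA).
Regular expressions like {ab}* define regular languages.

The other choices are not regular:
- {w ∈ {a,b}* : w = w^R}: After pumping, the string is no longer symmetric
- {a^(2^n) : n ≥ 0}: After pumping, length is no longer a power of 2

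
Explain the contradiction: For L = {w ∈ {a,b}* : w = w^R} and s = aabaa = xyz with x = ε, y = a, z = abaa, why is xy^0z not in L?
xy⁰z = abaa ∉ L

Pumping with i = 0 replaces y = a by y⁰ = ε:
- Original: s = xyz = aabaa; aabaa reversed is aabaa, the same string, so it is a palindrome and is in L
- Pumped: xy⁰z = ε · ε · abaa = abaa
- abaa reversed is aaba ≠ abaa, so it is not a palindrome and is not in L

The pumping lemma would require xy⁰z ∈ L, so this decomposition yields a contradiction.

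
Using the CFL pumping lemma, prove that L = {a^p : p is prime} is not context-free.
Assume for contradiction that L is context-free, and let p ≥ 1 be the pumping length given by the pumping lemma for CFLs.
Choose a prime q with q ≥ p and let s = a^q. Then s ∈ L and |s| = q ≥ p.
By the CFL pumping lemma, s = uvxyz for some u, v, x, y, z with |vxy| ≤ p, |vy| ≥ 1, and uv^i xy^i z ∈ L for every i ≥ 0.
All symbols are a's, so only lengths matter: let k = |vy|, with 1 ≤ k ≤ p. Then |uv^i xy^i z| = q + (i − 1)k.

Take i = q + 1: the length is q + qk = q(k + 1).
Both factors satisfy q ≥ 2 and k + 1 ≥ 2, so q(k + 1) is composite and uv^(q+1) xy^(q+1) z ∉ L.

This contradicts the CFL pumping lemma, which requires uv^i xy^i z ∈ L for all i ≥ 0.
Hence L = {a^p : p is prime} is not context-free. ∎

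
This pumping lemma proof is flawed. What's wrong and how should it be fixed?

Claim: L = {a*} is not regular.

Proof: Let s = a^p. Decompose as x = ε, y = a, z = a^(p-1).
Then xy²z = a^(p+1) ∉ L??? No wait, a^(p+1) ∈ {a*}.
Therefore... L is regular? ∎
Error: The proof attempts to show a*  is not regular, but a* IS regular!

Correction: a* is a regular language (recognized by a simple DFA with one accepting state and self-loop on 'a'). The pumping lemma can only prove non-regularity, not regularity. For regular languages, pumping always works.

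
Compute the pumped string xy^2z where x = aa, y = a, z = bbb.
aaaabbb

Given x = 'aa', y = 'a', z = 'bbb' and i = 2:

xy^2z = x + y·y·...·y (2 times) + z
       = 'aa' + 'a'^2 + 'bbb'
       = 'aa' + 'aa' + 'bbb'
       = 'aaaabbb'

The pumped string is 'aaaabbb' with length 7.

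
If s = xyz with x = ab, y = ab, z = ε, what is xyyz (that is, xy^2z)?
ababab

Given x = 'ab', y = 'ab', z = '' and i = 2:

xy^2z = x + y·y·...·y (2 times) + z
       = 'ab' + 'ab'^2 + ''
       = 'ab' + 'abab' + ''
       = 'ababab'

The pumped string is 'ababab' with length 6.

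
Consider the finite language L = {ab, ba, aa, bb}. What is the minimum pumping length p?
p = 3

For a finite language L, the pumping lemma holds vacuously if p > max|s| for s ∈ L.

The longest string in L = {ab, ba, aa, bb} has length 2.
If p = 3, then no string s ∈ L has |s| ≥ p, so the condition is vacuously true.

The minimum pumping length is p = 3.

Why no smaller p works: for any p ≤ 2, the longest string s ∈ L has |s| = 2 ≥ p, so it would
have to be pumpable; but pumping up (i = 2, 3, ...) produces ever longer strings, which cannot all lie in the
finite language L. So the pumping property fails for every p ≤ 2.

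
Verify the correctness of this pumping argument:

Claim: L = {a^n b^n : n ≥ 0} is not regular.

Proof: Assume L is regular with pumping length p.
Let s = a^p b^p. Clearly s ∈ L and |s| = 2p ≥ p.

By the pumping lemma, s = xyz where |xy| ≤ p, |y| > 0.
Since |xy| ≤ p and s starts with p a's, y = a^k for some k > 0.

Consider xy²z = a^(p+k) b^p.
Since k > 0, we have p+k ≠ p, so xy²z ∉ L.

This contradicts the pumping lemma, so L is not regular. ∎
The proof is correct.

This proof is valid because:
1. The string s = a^p b^p is correctly in L
2. The decomposition analysis is correct: y must consist only of a's
3. The contradiction is valid: pumping increases a's but not b's
4. The conclusion follows logically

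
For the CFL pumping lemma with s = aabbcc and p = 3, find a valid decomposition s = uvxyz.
u='aa', v='b', x='b', y='c', z='c'

For s = aabbcc with pumping length p = 3:

One valid decomposition:
- u = 'aa'
- v = 'b'
- x = 'b'
- y = 'c'
- z = 'c'

Verification:
- uvxyz = 'aa' + 'b' + 'b' + 'c' + 'c' = aabbcc ✓
- |vxy| = |'bbc'| = 3 ≤ 3 ✓
- |vy| = |'bc'| = 2 > 0 ✓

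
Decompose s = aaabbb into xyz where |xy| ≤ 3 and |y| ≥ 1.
x = '', y = 'a', z = 'aabbb'

For s = aaabbb and p = 3, one valid decomposition is:
- x = '' (length 0)
- y = 'a' (length 1)
- z = 'aabbb' (length 5)

Verification:
- xyz = '' + 'a' + 'aabbb' = aaabbb ✓
- |xy| = 1 ≤ 3 ✓
- |y| = 1 > 0 ✓

All pumping lemma constraints are satisfied.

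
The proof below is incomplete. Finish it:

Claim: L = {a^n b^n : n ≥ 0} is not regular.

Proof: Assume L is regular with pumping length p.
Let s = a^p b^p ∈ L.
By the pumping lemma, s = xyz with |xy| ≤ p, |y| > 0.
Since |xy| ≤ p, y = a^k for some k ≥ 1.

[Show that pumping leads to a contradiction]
Consider xy²z = a^(p+k) b^p.

Since k ≥ 1, we have p + k > p.
So xy²z has more a's than b's: (p+k) a's vs p b's.
This means xy²z ∉ L because a^n b^n requires equal counts.

This contradicts the pumping lemma which states xy²z ∈ L.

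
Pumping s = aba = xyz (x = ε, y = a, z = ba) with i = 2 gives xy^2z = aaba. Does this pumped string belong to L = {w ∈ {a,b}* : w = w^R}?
No

xy²z = ε · aa · ba = aaba.
aaba reversed is abaa ≠ aaba, so it is not a palindrome and is not in L.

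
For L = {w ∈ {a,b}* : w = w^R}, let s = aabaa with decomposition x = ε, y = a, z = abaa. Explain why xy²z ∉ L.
xy²z = aaabaa ∉ L

Pumping with i = 2 replaces y = a by y² = aa:
- Original: s = xyz = aabaa; aabaa reversed is aabaa, the same string, so it is a palindrome and is in L
- Pumped: xy²z = ε · aa · abaa = aaabaa
- aaabaa reversed is aabaaa ≠ aaabaa, so it is not a palindrome and is not in L

The pumping lemma would require xy²z ∈ L, so this decomposition yields a contradiction.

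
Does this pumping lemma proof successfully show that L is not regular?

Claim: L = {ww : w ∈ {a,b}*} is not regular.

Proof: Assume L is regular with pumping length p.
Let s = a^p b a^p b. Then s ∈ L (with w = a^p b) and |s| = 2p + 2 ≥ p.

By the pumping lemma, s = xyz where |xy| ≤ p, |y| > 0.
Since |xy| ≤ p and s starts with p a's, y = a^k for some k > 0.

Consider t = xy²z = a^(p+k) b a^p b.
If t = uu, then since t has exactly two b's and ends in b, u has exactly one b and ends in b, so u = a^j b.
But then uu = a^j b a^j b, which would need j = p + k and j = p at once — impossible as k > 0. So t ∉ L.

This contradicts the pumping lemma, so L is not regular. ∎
The proof is correct.

This proof is valid because:
1. s = a^p b a^p b is in L and is chosen in terms of p, so |s| ≥ p holds for every p
2. The decomposition analysis is correct: |xy| ≤ p forces y to lie inside the leading a's
3. The contradiction is valid: the argument shows a^(p+k) b a^p b cannot be split into two equal halves
4. The conclusion follows logically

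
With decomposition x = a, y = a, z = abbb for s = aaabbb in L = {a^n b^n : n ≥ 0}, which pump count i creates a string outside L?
i = 0

xy⁰z = a · ε · abbb = aabbb; aabbb has 2 a's and 3 b's; 2 ≠ 3, so it is not in L.
(Other choices also work, e.g. i = 2, 3; only i = 1 is guaranteed to stay in L since xy¹z = s.)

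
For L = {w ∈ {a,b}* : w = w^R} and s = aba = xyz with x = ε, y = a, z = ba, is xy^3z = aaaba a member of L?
No

xy³z = ε · aaa · ba = aaaba.
aaaba reversed is abaaa ≠ aaaba, so it is not a palindrome and is not in L.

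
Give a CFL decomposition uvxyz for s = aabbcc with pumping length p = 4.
u='a', v='a', x='bb', y='c', z='c'

For s = aabbcc with pumping length p = 4:

One valid decomposition:
- u = 'a'
- v = 'a'
- x = 'bb'
- y = 'c'
- z = 'c'

Verification:
- uvxyz = 'a' + 'a' + 'bb' + 'c' + 'c' = aabbcc ✓
- |vxy| = |'abbc'| = 4 ≤ 4 ✓
- |vy| = |'ac'| = 2 > 0 ✓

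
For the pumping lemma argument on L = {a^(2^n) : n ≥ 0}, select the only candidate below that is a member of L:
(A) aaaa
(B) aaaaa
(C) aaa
(A) aaaa

The pumping lemma is applied to a string s that lies in L, so first check membership of each option:
- (A) aaaa has length 4 = 2^2, so it is in L ✓
- (B) aaaaa has length 5, strictly between 2^2 = 4 and 2^3 = 8, so it is not in L ✗
- (C) aaa has length 3, strictly between 2^1 = 2 and 2^2 = 4, so it is not in L ✗

Only (A) aaaa is in L, so it is the only candidate that could play the role of s.
(In a complete proof one picks s in terms of the pumping length p so that |s| ≥ p is guaranteed; a fixed string like aaaa illustrates the shape of such an s.)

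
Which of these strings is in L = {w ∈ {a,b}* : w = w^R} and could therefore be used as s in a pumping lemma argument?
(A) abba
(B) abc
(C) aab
(A) abba

The pumping lemma is applied to a string s that lies in L, so first check membership of each option:
- (A) abba reversed is abba, the same string, so it is a palindrome and is in L ✓
- (B) abc reversed is cba ≠ abc, so it is not a palindrome and is not in L ✗
- (C) aab reversed is baa ≠ aab, so it is not a palindrome and is not in L ✗

Only (A) abba is in L, so it is the only candidate that could play the role of s.
(In a complete proof one picks s in terms of the pumping length p so that |s| ≥ p is guaranteed; a fixed string like abba illustrates the shape of such an s.)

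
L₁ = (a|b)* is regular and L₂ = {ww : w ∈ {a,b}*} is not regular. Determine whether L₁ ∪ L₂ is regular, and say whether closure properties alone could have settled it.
Yes — L₁ ∪ L₂ is regular.

{ww} ⊆ (a|b)*, so L₁ ∪ L₂ = (a|b)*, which is regular.

Note that the bare facts "L₁ regular, L₂ non-regular" do not settle the question by themselves: the closure of regular languages under ∪, ∩, complement and difference applies only when BOTH operands are regular. With a non-regular operand the result can come out regular or non-regular depending on the specific languages, so one has to work out L₁ ∪ L₂ for this particular pair, as above.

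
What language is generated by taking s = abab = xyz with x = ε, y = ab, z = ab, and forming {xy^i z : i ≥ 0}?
{xy^i z : i ≥ 0} = {(ab)^(i+1) : i ≥ 0} = {ab, abab, ababab, ...}

With x = ε, y = ab, z = ab: Pumping 'ab' gives strings of alternating a's and b's.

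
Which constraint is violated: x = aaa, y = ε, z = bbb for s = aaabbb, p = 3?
Violated: |y| > 0

The decomposition x = aaa, y = ε, z = bbb for s = aaabbb with p = 3
violates the constraint: |y| > 0

|y| = 0, but the pumping lemma requires |y| > 0 (y must be non-empty).

Pumping lemma constraints:
1. xyz = s (decomposition is valid)
2. |xy| ≤ p
3. |y| > 0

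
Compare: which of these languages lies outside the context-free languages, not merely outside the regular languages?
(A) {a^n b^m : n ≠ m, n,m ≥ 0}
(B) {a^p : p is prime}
(B) {a^p : p is prime}

(B) {a^p : p is prime} requires the CFL pumping lemma.

- {a^n b^m : n ≠ m, n,m ≥ 0} is context-free (but not regular)
  • Can be shown non-regular with the regular pumping lemma
  • After pumping a's, we can make n = m

- {a^p : p is prime} is NOT context-free
  • Requires the CFL pumping lemma to prove
  • The CFL pumping lemma also fails because prime gaps are unbounded

The CFL pumping lemma is "stronger" in that it can prove non-membership
in the larger class of context-free languages.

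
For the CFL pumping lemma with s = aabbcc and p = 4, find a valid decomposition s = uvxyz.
u='a', v='a', x='bb', y='c', z='c'

For s = aabbcc with pumping length p = 4:

One valid decomposition:
- u = 'a'
- v = 'a'
- x = 'bb'
- y = 'c'
- z = 'c'

Verification:
- uvxyz = 'a' + 'a' + 'bb' + 'c' + 'c' = aabbcc ✓
- |vxy| = |'abbc'| = 4 ≤ 4 ✓
- |vy| = |'ac'| = 2 > 0 ✓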